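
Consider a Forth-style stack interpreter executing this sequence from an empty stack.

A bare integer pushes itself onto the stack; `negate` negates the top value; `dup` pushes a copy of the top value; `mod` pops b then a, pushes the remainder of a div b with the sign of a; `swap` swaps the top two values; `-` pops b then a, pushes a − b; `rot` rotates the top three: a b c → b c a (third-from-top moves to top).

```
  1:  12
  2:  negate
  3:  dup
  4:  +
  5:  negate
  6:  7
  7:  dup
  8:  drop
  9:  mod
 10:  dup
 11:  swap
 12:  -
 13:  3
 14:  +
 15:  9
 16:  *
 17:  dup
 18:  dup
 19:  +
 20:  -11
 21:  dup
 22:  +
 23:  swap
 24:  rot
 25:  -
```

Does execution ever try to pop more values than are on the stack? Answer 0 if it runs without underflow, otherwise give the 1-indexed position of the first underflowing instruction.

0

12      [12]
negate  [-12]
dup     [-12, -12]
+       [-24]
negate  [24]
7       [24, 7]
dup     [24, 7, 7]
drop    [24, 7]
mod     [3]
dup     [3, 3]
swap    [3, 3]
-       [0]
3       [0, 3]
+       [3]
9       [3, 9]
*       [27]
dup     [27, 27]
dup     [27, 27, 27]
+       [27, 54]
-11     [27, 54, -11]
dup     [27, 54, -11, -11]
+       [27, 54, -22]
swap    [27, -22, 54]
rot     [-22, 54, 27]
-       [-22, 27]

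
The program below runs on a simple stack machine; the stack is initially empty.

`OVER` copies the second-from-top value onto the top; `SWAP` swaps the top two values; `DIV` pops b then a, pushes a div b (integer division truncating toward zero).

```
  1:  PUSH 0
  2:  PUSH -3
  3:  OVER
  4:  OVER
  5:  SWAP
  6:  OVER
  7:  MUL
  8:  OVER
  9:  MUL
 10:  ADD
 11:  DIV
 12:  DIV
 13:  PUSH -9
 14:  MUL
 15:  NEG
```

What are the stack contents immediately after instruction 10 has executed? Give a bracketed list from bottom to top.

PUSH 0  -> 0
PUSH -3 -> 0 -3
OVER    -> 0 -3 0
OVER    -> 0 -3 0 -3
SWAP    -> 0 -3 -3 0
OVER    -> 0 -3 -3 0 -3
MUL     -> 0 -3 -3 0
OVER    -> 0 -3 -3 0 -3
MUL     -> 0 -3 -3 0
ADD     -> 0 -3 -3

[0, -3, -3]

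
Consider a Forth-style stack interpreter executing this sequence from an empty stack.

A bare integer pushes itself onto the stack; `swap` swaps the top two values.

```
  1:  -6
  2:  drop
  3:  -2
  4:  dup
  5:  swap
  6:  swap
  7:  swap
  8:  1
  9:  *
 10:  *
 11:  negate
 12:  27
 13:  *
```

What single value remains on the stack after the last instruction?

-108

-6     → [-6]
drop   → []
-2     → [-2]
dup    → [-2, -2]
swap   → [-2, -2]
swap   → [-2, -2]
swap   → [-2, -2]
1      → [-2, -2, 1]
*      → [-2, -2]
*      → [4]
negate → [-4]
27     → [-4, 27]
*      → [-108]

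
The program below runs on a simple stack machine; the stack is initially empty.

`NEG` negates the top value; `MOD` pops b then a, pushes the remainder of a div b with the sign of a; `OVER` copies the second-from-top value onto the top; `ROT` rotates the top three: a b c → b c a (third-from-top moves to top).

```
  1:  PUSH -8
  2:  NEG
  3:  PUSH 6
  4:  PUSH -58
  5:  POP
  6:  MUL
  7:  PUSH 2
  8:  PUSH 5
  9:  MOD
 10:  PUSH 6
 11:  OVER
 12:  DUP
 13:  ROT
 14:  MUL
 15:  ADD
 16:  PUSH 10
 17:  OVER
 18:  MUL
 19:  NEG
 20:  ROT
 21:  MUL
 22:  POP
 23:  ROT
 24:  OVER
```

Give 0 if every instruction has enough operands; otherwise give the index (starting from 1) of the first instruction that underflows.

23

PUSH -8   -8
NEG       8
PUSH 6    8 6
PUSH -58  8 6 -58
POP       8 6
MUL       48
PUSH 2    48 2
PUSH 5    48 2 5
MOD       48 2
PUSH 6    48 2 6
OVER      48 2 6 2
DUP       48 2 6 2 2
ROT       48 2 2 2 6
MUL       48 2 2 12
ADD       48 2 14
PUSH 10   48 2 14 10
OVER      48 2 14 10 14
MUL       48 2 14 140
NEG       48 2 14 -140
ROT       48 14 -140 2
MUL       48 14 -280
POP       48 14
ROT  — needs 3 operands, stack has 2 → underflow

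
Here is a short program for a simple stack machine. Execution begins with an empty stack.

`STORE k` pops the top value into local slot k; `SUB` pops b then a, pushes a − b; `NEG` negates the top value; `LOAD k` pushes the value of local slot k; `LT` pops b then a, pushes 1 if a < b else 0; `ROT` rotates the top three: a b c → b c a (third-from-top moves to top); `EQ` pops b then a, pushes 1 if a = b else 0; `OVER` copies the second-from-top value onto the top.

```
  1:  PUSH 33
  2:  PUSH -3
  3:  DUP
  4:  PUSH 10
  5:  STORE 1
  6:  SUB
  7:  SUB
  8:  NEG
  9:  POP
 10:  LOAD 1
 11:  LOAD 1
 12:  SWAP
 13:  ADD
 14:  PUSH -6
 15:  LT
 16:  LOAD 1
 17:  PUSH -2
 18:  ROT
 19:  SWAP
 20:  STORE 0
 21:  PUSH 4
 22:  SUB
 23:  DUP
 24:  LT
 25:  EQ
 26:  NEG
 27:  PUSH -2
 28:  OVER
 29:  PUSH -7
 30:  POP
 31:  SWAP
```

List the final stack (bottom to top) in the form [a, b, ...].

[0, 0, -2]

PUSH 33  [33]
PUSH -3  [33, -3]
DUP      [33, -3, -3]
PUSH 10  [33, -3, -3, 10]
STORE 1  [33, -3, -3]
SUB      [33, 0]
SUB      [33]
NEG      [-33]
POP      []
LOAD 1   [10]
LOAD 1   [10, 10]
SWAP     [10, 10]
ADD      [20]
PUSH -6  [20, -6]
LT       [0]
LOAD 1   [0, 10]
PUSH -2  [0, 10, -2]
ROT      [10, -2, 0]
SWAP     [10, 0, -2]
STORE 0  [10, 0]
PUSH 4   [10, 0, 4]
SUB      [10, -4]
DUP      [10, -4, -4]
LT       [10, 0]
EQ       [0]
NEG      [0]
PUSH -2  [0, -2]
OVER     [0, -2, 0]
PUSH -7  [0, -2, 0, -7]
POP      [0, -2, 0]
SWAP     [0, 0, -2]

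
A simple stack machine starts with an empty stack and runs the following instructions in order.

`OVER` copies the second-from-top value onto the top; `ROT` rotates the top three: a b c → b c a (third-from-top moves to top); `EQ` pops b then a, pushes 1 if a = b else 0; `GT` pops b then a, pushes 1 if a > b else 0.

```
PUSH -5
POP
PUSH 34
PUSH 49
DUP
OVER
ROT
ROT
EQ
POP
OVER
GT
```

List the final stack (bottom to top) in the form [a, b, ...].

[34, 1]

PUSH -5  [-5]
POP      []
PUSH 34  [34]
PUSH 49  [34, 49]
DUP      [34, 49, 49]
OVER     [34, 49, 49, 49]
ROT      [34, 49, 49, 49]
ROT      [34, 49, 49, 49]
EQ       [34, 49, 1]
POP      [34, 49]
OVER     [34, 49, 34]
GT       [34, 1]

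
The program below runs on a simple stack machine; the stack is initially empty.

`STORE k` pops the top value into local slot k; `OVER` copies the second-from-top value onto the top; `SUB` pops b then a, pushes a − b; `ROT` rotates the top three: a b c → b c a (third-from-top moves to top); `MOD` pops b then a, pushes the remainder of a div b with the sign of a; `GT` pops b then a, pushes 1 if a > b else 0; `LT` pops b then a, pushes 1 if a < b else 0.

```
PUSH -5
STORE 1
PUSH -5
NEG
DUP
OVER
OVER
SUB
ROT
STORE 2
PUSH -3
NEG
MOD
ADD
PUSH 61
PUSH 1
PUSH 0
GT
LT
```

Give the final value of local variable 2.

PUSH -5 : [-5]
STORE 1 : []
PUSH -5 : [-5]
NEG     : [5]
DUP     : [5, 5]
OVER    : [5, 5, 5]
OVER    : [5, 5, 5, 5]
SUB     : [5, 5, 0]
ROT     : [5, 0, 5]
STORE 2 : [5, 0]
PUSH -3 : [5, 0, -3]
NEG     : [5, 0, 3]
MOD     : [5, 0]
ADD     : [5]
PUSH 61 : [5, 61]
PUSH 1  : [5, 61, 1]
PUSH 0  : [5, 61, 1, 0]
GT      : [5, 61, 1]
LT      : [5, 0]

5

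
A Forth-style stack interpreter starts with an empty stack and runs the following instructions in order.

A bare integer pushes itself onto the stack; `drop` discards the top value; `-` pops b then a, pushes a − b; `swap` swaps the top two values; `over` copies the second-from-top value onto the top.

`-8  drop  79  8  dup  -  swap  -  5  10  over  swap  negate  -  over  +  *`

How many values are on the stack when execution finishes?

-8     -> [-8]
drop   -> []
79     -> [79]
8      -> [79, 8]
dup    -> [79, 8, 8]
-      -> [79, 0]
swap   -> [0, 79]
-      -> [-79]
5      -> [-79, 5]
10     -> [-79, 5, 10]
over   -> [-79, 5, 10, 5]
swap   -> [-79, 5, 5, 10]
negate -> [-79, 5, 5, -10]
-      -> [-79, 5, 15]
over   -> [-79, 5, 15, 5]
+      -> [-79, 5, 20]
*      -> [-79, 100]

2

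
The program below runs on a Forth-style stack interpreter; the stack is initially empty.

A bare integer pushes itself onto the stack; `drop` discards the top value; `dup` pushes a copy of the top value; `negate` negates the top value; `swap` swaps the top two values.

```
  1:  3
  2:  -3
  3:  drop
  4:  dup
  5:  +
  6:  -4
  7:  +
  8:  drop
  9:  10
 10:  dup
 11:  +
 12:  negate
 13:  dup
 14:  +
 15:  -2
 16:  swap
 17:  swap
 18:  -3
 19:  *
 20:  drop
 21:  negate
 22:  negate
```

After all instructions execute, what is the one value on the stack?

-40

3       [3]
-3      [3, -3]
drop    [3]
dup     [3, 3]
+       [6]
-4      [6, -4]
+       [2]
drop    []
10      [10]
dup     [10, 10]
+       [20]
negate  [-20]
dup     [-20, -20]
+       [-40]
-2      [-40, -2]
swap    [-2, -40]
swap    [-40, -2]
-3      [-40, -2, -3]
*       [-40, 6]
drop    [-40]
negate  [40]
negate  [-40]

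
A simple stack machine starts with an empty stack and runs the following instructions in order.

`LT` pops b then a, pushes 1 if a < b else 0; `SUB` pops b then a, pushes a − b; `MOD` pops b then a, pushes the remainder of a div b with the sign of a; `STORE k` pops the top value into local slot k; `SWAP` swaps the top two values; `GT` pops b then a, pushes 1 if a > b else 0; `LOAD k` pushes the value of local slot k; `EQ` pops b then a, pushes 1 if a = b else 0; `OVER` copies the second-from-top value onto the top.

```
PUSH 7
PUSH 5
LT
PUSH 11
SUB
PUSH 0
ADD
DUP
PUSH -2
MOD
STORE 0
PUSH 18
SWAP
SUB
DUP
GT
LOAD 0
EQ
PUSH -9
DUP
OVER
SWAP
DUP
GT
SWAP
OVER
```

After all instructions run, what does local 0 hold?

PUSH 7  -> 7
PUSH 5  -> 7 5
LT      -> 0
PUSH 11 -> 0 11
SUB     -> -11
PUSH 0  -> -11 0
ADD     -> -11
DUP     -> -11 -11
PUSH -2 -> -11 -11 -2
MOD     -> -11 -1
STORE 0 -> -11
PUSH 18 -> -11 18
SWAP    -> 18 -11
SUB     -> 29
DUP     -> 29 29
GT      -> 0
LOAD 0  -> 0 -1
EQ      -> 0
PUSH -9 -> 0 -9
DUP     -> 0 -9 -9
OVER    -> 0 -9 -9 -9
SWAP    -> 0 -9 -9 -9
DUP     -> 0 -9 -9 -9 -9
GT      -> 0 -9 -9 0
SWAP    -> 0 -9 0 -9
OVER    -> 0 -9 0 -9 0

-1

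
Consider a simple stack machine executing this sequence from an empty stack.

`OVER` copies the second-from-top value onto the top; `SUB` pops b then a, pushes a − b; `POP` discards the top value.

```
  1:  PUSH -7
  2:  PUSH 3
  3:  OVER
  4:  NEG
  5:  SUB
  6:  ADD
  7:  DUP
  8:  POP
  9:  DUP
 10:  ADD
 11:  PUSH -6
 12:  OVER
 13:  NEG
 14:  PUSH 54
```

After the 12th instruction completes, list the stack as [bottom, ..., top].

[-22, -6, -22]

PUSH -7  [-7]
PUSH 3   [-7, 3]
OVER     [-7, 3, -7]
NEG      [-7, 3, 7]
SUB      [-7, -4]
ADD      [-11]
DUP      [-11, -11]
POP      [-11]
DUP      [-11, -11]
ADD      [-22]
PUSH -6  [-22, -6]
OVER     [-22, -6, -22]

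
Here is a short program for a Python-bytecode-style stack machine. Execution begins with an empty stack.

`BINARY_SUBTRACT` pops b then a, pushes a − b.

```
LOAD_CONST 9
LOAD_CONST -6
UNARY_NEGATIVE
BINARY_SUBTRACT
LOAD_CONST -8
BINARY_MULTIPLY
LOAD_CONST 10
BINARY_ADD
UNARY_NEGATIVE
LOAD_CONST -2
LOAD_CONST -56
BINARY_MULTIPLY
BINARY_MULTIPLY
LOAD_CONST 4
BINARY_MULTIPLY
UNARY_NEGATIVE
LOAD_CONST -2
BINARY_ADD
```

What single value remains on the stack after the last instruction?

LOAD_CONST 9     9
LOAD_CONST -6    9 -6
UNARY_NEGATIVE   9 6
BINARY_SUBTRACT  3
LOAD_CONST -8    3 -8
BINARY_MULTIPLY  -24
LOAD_CONST 10    -24 10
BINARY_ADD       -14
UNARY_NEGATIVE   14
LOAD_CONST -2    14 -2
LOAD_CONST -56   14 -2 -56
BINARY_MULTIPLY  14 112
BINARY_MULTIPLY  1568
LOAD_CONST 4     1568 4
BINARY_MULTIPLY  6272
UNARY_NEGATIVE   -6272
LOAD_CONST -2    -6272 -2
BINARY_ADD       -6274

-6274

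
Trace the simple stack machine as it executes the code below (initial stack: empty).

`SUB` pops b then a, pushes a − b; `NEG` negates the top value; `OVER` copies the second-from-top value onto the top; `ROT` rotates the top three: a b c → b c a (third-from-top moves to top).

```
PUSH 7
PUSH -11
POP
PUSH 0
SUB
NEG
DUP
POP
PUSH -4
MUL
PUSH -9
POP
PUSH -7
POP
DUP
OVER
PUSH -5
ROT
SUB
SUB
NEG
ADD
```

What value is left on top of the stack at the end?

-33

PUSH 7   : [7]
PUSH -11 : [7, -11]
POP      : [7]
PUSH 0   : [7, 0]
SUB      : [7]
NEG      : [-7]
DUP      : [-7, -7]
POP      : [-7]
PUSH -4  : [-7, -4]
MUL      : [28]
PUSH -9  : [28, -9]
POP      : [28]
PUSH -7  : [28, -7]
POP      : [28]
DUP      : [28, 28]
OVER     : [28, 28, 28]
PUSH -5  : [28, 28, 28, -5]
ROT      : [28, 28, -5, 28]
SUB      : [28, 28, -33]
SUB      : [28, 61]
NEG      : [28, -61]
ADD      : [-33]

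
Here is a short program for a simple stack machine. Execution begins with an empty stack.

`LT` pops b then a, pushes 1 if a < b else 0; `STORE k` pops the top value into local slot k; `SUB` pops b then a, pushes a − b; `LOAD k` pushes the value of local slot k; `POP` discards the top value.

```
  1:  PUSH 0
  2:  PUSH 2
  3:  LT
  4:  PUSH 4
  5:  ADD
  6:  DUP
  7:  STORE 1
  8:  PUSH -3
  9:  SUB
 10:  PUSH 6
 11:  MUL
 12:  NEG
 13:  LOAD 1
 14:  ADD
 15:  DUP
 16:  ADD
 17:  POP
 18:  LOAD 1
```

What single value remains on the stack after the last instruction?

5

PUSH 0  : 0
PUSH 2  : 0 2
LT      : 1
PUSH 4  : 1 4
ADD     : 5
DUP     : 5 5
STORE 1 : 5
PUSH -3 : 5 -3
SUB     : 8
PUSH 6  : 8 6
MUL     : 48
NEG     : -48
LOAD 1  : -48 5
ADD     : -43
DUP     : -43 -43
ADD     : -86
POP     : (empty)
LOAD 1  : 5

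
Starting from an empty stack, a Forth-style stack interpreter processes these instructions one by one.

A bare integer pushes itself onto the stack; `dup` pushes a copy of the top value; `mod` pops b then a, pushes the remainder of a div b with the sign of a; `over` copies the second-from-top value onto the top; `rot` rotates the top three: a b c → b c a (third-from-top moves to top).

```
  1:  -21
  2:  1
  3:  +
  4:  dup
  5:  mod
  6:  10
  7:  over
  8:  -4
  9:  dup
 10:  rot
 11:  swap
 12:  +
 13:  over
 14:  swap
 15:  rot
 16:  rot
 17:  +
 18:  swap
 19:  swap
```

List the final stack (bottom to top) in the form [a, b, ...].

[0, 10, -4, -8]

-21  : [-21]
1    : [-21, 1]
+    : [-20]
dup  : [-20, -20]
mod  : [0]
10   : [0, 10]
over : [0, 10, 0]
-4   : [0, 10, 0, -4]
dup  : [0, 10, 0, -4, -4]
rot  : [0, 10, -4, -4, 0]
swap : [0, 10, -4, 0, -4]
+    : [0, 10, -4, -4]
over : [0, 10, -4, -4, -4]
swap : [0, 10, -4, -4, -4]
rot  : [0, 10, -4, -4, -4]
rot  : [0, 10, -4, -4, -4]
+    : [0, 10, -4, -8]
swap : [0, 10, -8, -4]
swap : [0, 10, -4, -8]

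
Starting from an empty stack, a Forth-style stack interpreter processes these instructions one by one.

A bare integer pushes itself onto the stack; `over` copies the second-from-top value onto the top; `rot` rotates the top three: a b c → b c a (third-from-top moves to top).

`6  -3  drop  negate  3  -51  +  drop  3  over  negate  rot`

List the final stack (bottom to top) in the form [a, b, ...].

[3, 6, -6]

6      : [6]
-3     : [6, -3]
drop   : [6]
negate : [-6]
3      : [-6, 3]
-51    : [-6, 3, -51]
+      : [-6, -48]
drop   : [-6]
3      : [-6, 3]
over   : [-6, 3, -6]
negate : [-6, 3, 6]
rot    : [3, 6, -6]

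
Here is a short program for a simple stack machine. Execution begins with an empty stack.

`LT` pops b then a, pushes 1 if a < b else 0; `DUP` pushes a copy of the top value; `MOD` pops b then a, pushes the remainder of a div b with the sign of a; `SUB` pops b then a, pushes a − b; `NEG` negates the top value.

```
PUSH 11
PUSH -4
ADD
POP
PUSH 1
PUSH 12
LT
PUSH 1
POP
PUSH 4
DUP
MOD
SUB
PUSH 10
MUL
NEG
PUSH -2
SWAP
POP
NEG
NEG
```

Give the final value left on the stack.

-2

PUSH 11 → 11
PUSH -4 → 11 -4
ADD     → 7
POP     → (empty)
PUSH 1  → 1
PUSH 12 → 1 12
LT      → 1
PUSH 1  → 1 1
POP     → 1
PUSH 4  → 1 4
DUP     → 1 4 4
MOD     → 1 0
SUB     → 1
PUSH 10 → 1 10
MUL     → 10
NEG     → -10
PUSH -2 → -10 -2
SWAP    → -2 -10
POP     → -2
NEG     → 2
NEG     → -2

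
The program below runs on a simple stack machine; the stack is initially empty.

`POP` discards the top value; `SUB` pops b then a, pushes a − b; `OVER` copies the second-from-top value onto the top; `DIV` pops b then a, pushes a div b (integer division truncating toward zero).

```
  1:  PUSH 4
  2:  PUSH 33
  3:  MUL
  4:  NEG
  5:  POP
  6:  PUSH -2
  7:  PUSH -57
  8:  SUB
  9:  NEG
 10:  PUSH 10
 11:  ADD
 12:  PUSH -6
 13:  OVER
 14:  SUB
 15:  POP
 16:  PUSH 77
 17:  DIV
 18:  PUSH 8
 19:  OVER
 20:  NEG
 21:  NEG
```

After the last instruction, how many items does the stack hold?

3

PUSH 4   -> 4
PUSH 33  -> 4 33
MUL      -> 132
NEG      -> -132
POP      -> (empty)
PUSH -2  -> -2
PUSH -57 -> -2 -57
SUB      -> 55
NEG      -> -55
PUSH 10  -> -55 10
ADD      -> -45
PUSH -6  -> -45 -6
OVER     -> -45 -6 -45
SUB      -> -45 39
POP      -> -45
PUSH 77  -> -45 77
DIV      -> 0
PUSH 8   -> 0 8
OVER     -> 0 8 0
NEG      -> 0 8 0
NEG      -> 0 8 0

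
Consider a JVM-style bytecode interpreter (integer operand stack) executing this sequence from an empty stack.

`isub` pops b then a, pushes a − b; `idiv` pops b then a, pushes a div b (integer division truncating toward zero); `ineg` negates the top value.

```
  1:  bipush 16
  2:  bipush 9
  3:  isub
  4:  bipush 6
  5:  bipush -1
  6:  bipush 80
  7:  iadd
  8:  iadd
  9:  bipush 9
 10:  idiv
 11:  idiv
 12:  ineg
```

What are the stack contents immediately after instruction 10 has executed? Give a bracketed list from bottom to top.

bipush 16 -> [16]
bipush 9  -> [16, 9]
isub      -> [7]
bipush 6  -> [7, 6]
bipush -1 -> [7, 6, -1]
bipush 80 -> [7, 6, -1, 80]
iadd      -> [7, 6, 79]
iadd      -> [7, 85]
bipush 9  -> [7, 85, 9]
idiv      -> [7, 9]

[7, 9]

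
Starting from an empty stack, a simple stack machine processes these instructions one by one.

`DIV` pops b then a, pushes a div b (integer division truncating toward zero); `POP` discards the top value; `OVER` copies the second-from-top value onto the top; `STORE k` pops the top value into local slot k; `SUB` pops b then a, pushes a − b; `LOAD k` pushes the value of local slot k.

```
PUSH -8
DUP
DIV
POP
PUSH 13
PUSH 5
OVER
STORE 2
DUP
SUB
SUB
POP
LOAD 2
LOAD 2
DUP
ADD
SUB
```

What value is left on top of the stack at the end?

PUSH -8 : -8
DUP     : -8 -8
DIV     : 1
POP     : (empty)
PUSH 13 : 13
PUSH 5  : 13 5
OVER    : 13 5 13
STORE 2 : 13 5
DUP     : 13 5 5
SUB     : 13 0
SUB     : 13
POP     : (empty)
LOAD 2  : 13
LOAD 2  : 13 13
DUP     : 13 13 13
ADD     : 13 26
SUB     : -13

-13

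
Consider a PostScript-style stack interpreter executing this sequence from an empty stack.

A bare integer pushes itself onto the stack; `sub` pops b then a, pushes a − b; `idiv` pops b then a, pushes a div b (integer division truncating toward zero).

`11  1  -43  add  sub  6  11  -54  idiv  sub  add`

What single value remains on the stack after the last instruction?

11   : 11
1    : 11 1
-43  : 11 1 -43
add  : 11 -42
sub  : 53
6    : 53 6
11   : 53 6 11
-54  : 53 6 11 -54
idiv : 53 6 0
sub  : 53 6
add  : 59

59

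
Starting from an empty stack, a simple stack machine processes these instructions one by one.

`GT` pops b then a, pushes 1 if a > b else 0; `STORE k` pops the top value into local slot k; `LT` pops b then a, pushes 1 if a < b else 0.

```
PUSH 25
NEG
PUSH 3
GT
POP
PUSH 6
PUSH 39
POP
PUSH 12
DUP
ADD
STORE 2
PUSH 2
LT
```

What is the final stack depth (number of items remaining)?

PUSH 25  25
NEG      -25
PUSH 3   -25 3
GT       0
POP      (empty)
PUSH 6   6
PUSH 39  6 39
POP      6
PUSH 12  6 12
DUP      6 12 12
ADD      6 24
STORE 2  6
PUSH 2   6 2
LT       0

1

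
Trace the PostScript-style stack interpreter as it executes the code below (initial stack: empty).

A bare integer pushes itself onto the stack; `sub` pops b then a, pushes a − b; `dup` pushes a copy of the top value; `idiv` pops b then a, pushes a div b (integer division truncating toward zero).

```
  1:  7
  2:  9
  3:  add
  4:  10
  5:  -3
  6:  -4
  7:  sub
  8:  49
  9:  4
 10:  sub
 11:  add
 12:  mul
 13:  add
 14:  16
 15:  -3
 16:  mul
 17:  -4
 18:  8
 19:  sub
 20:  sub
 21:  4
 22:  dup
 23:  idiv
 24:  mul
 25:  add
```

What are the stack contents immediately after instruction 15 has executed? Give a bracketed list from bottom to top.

[476, 16, -3]

7   : [7]
9   : [7, 9]
add : [16]
10  : [16, 10]
-3  : [16, 10, -3]
-4  : [16, 10, -3, -4]
sub : [16, 10, 1]
49  : [16, 10, 1, 49]
4   : [16, 10, 1, 49, 4]
sub : [16, 10, 1, 45]
add : [16, 10, 46]
mul : [16, 460]
add : [476]
16  : [476, 16]
-3  : [476, 16, -3]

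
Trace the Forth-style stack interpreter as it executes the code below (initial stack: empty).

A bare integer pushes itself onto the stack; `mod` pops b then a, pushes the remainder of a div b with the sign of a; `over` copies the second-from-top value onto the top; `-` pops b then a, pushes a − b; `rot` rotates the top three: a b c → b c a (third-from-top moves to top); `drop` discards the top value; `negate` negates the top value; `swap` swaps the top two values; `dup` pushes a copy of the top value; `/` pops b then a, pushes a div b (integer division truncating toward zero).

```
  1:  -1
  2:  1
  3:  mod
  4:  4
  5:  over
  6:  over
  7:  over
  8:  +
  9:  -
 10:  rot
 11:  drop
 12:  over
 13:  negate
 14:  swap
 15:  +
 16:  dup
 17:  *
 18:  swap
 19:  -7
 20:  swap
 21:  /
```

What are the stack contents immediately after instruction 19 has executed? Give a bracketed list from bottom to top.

[64, 4, -7]

-1      -1
1       -1 1
mod     0
4       0 4
over    0 4 0
over    0 4 0 4
over    0 4 0 4 0
+       0 4 0 4
-       0 4 -4
rot     4 -4 0
drop    4 -4
over    4 -4 4
negate  4 -4 -4
swap    4 -4 -4
+       4 -8
dup     4 -8 -8
*       4 64
swap    64 4
-7      64 4 -7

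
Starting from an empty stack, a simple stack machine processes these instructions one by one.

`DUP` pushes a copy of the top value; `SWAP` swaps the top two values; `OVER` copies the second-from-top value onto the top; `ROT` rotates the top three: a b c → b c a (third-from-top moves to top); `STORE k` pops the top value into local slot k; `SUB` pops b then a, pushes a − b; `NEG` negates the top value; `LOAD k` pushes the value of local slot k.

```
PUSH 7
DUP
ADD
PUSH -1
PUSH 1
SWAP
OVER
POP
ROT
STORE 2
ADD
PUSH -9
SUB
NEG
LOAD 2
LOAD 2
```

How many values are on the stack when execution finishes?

PUSH 7  : 7
DUP     : 7 7
ADD     : 14
PUSH -1 : 14 -1
PUSH 1  : 14 -1 1
SWAP    : 14 1 -1
OVER    : 14 1 -1 1
POP     : 14 1 -1
ROT     : 1 -1 14
STORE 2 : 1 -1
ADD     : 0
PUSH -9 : 0 -9
SUB     : 9
NEG     : -9
LOAD 2  : -9 14
LOAD 2  : -9 14 14

3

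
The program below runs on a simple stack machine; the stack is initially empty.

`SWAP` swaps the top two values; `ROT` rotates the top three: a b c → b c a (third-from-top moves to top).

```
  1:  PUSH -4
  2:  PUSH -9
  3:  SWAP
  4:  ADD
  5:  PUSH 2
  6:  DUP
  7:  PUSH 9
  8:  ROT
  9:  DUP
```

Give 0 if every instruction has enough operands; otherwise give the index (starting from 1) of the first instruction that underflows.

0

PUSH -4 : [-4]
PUSH -9 : [-4, -9]
SWAP    : [-9, -4]
ADD     : [-13]
PUSH 2  : [-13, 2]
DUP     : [-13, 2, 2]
PUSH 9  : [-13, 2, 2, 9]
ROT     : [-13, 2, 9, 2]
DUP     : [-13, 2, 9, 2, 2]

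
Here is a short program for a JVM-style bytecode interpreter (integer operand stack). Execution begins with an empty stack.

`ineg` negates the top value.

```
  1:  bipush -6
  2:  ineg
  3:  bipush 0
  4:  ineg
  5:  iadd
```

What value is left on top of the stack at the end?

bipush -6 → -6
ineg      → 6
bipush 0  → 6 0
ineg      → 6 0
iadd      → 6

6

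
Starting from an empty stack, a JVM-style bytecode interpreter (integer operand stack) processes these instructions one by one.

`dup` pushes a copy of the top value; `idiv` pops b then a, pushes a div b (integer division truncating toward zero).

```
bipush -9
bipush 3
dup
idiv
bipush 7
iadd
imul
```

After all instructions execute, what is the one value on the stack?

-72

bipush -9 -> -9
bipush 3  -> -9 3
dup       -> -9 3 3
idiv      -> -9 1
bipush 7  -> -9 1 7
iadd      -> -9 8
imul      -> -72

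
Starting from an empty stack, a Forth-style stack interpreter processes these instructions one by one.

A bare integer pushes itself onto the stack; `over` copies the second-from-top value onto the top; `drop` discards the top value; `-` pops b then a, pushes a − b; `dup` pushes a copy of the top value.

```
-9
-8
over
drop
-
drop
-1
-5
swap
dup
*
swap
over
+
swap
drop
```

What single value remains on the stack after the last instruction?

-9   → -9
-8   → -9 -8
over → -9 -8 -9
drop → -9 -8
-    → -1
drop → (empty)
-1   → -1
-5   → -1 -5
swap → -5 -1
dup  → -5 -1 -1
*    → -5 1
swap → 1 -5
over → 1 -5 1
+    → 1 -4
swap → -4 1
drop → -4

-4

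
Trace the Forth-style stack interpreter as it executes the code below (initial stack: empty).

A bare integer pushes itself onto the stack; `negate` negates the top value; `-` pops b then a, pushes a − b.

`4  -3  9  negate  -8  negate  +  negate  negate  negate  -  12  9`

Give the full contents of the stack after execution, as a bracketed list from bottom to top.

4       [4]
-3      [4, -3]
9       [4, -3, 9]
negate  [4, -3, -9]
-8      [4, -3, -9, -8]
negate  [4, -3, -9, 8]
+       [4, -3, -1]
negate  [4, -3, 1]
negate  [4, -3, -1]
negate  [4, -3, 1]
-       [4, -4]
12      [4, -4, 12]
9       [4, -4, 12, 9]

[4, -4, 12, 9]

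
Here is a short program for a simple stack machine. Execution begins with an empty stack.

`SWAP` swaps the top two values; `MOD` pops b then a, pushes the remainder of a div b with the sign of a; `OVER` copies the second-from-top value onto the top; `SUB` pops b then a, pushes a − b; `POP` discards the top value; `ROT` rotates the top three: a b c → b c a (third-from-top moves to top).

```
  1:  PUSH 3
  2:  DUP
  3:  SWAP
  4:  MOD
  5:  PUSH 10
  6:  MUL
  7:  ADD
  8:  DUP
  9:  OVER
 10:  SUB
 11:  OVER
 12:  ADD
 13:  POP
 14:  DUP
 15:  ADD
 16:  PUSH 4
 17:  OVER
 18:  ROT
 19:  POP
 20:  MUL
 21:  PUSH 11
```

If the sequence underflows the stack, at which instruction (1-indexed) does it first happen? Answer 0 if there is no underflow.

PUSH 3  -> [3]
DUP     -> [3, 3]
SWAP    -> [3, 3]
MOD     -> [0]
PUSH 10 -> [0, 10]
MUL     -> [0]
ADD  — needs 2 operands, stack has 1 → underflow

7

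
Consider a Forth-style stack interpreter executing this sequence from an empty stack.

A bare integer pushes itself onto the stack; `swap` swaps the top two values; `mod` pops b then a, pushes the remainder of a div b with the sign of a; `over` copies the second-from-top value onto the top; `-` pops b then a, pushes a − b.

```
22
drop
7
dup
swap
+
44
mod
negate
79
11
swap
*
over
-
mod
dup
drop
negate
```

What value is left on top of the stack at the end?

14

22     : 22
drop   : (empty)
7      : 7
dup    : 7 7
swap   : 7 7
+      : 14
44     : 14 44
mod    : 14
negate : -14
79     : -14 79
11     : -14 79 11
swap   : -14 11 79
*      : -14 869
over   : -14 869 -14
-      : -14 883
mod    : -14
dup    : -14 -14
drop   : -14
negate : 14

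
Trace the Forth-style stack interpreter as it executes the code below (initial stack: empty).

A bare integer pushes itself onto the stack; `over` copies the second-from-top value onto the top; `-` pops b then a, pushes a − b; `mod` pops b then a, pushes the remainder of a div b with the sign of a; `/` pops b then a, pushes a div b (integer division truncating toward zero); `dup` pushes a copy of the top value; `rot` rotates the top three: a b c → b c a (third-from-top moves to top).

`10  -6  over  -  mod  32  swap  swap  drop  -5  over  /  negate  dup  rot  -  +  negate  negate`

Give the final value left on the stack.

10     : 10
-6     : 10 -6
over   : 10 -6 10
-      : 10 -16
mod    : 10
32     : 10 32
swap   : 32 10
swap   : 10 32
drop   : 10
-5     : 10 -5
over   : 10 -5 10
/      : 10 0
negate : 10 0
dup    : 10 0 0
rot    : 0 0 10
-      : 0 -10
+      : -10
negate : 10
negate : -10

-10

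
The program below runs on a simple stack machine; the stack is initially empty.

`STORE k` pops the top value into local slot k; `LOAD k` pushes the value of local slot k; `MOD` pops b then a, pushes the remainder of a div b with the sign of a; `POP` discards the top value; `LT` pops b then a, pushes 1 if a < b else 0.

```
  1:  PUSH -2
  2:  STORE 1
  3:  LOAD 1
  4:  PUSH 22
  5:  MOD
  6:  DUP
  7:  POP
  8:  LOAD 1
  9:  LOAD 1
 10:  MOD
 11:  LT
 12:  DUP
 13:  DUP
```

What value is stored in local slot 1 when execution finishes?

-2

PUSH -2 : -2
STORE 1 : (empty)
LOAD 1  : -2
PUSH 22 : -2 22
MOD     : -2
DUP     : -2 -2
POP     : -2
LOAD 1  : -2 -2
LOAD 1  : -2 -2 -2
MOD     : -2 0
LT      : 1
DUP     : 1 1
DUP     : 1 1 1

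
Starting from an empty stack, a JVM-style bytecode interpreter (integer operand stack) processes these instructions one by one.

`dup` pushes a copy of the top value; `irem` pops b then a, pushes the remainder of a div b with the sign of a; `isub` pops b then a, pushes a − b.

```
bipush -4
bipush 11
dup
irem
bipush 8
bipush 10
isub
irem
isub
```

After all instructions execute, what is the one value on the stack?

-4

bipush -4 : [-4]
bipush 11 : [-4, 11]
dup       : [-4, 11, 11]
irem      : [-4, 0]
bipush 8  : [-4, 0, 8]
bipush 10 : [-4, 0, 8, 10]
isub      : [-4, 0, -2]
irem      : [-4, 0]
isub      : [-4]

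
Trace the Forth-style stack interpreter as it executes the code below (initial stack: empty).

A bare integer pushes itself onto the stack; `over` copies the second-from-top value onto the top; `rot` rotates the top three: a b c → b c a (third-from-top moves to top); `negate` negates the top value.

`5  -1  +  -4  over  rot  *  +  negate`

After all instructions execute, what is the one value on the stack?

5       5
-1      5 -1
+       4
-4      4 -4
over    4 -4 4
rot     -4 4 4
*       -4 16
+       12
negate  -12

-12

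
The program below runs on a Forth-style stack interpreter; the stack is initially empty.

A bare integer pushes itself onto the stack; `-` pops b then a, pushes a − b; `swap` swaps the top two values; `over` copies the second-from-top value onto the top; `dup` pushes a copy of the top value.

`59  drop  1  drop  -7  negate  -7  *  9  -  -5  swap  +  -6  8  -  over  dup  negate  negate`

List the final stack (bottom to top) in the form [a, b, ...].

59     : 59
drop   : (empty)
1      : 1
drop   : (empty)
-7     : -7
negate : 7
-7     : 7 -7
*      : -49
9      : -49 9
-      : -58
-5     : -58 -5
swap   : -5 -58
+      : -63
-6     : -63 -6
8      : -63 -6 8
-      : -63 -14
over   : -63 -14 -63
dup    : -63 -14 -63 -63
negate : -63 -14 -63 63
negate : -63 -14 -63 -63

[-63, -14, -63, -63]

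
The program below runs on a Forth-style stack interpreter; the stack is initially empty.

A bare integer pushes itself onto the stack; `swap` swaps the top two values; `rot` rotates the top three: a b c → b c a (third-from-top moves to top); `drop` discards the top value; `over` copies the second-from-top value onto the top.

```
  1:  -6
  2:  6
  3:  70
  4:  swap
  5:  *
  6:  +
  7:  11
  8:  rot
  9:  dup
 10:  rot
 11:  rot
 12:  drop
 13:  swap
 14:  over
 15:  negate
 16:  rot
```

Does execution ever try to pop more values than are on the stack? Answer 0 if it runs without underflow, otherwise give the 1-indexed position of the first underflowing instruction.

-6   → -6
6    → -6 6
70   → -6 6 70
swap → -6 70 6
*    → -6 420
+    → 414
11   → 414 11
rot  — needs 3 operands, stack has 2 → underflow

8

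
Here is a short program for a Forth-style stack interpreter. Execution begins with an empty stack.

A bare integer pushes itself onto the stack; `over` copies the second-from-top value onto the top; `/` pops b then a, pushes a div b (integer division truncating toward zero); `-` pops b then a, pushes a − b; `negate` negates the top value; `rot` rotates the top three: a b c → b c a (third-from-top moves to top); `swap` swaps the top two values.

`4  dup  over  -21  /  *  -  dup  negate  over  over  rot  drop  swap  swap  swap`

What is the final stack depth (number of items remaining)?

3

4      -> 4
dup    -> 4 4
over   -> 4 4 4
-21    -> 4 4 4 -21
/      -> 4 4 0
*      -> 4 0
-      -> 4
dup    -> 4 4
negate -> 4 -4
over   -> 4 -4 4
over   -> 4 -4 4 -4
rot    -> 4 4 -4 -4
drop   -> 4 4 -4
swap   -> 4 -4 4
swap   -> 4 4 -4
swap   -> 4 -4 4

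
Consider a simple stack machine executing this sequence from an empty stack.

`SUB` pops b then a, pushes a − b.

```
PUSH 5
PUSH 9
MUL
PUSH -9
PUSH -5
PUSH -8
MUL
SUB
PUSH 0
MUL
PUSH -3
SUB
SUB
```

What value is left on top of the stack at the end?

PUSH 5  → 5
PUSH 9  → 5 9
MUL     → 45
PUSH -9 → 45 -9
PUSH -5 → 45 -9 -5
PUSH -8 → 45 -9 -5 -8
MUL     → 45 -9 40
SUB     → 45 -49
PUSH 0  → 45 -49 0
MUL     → 45 0
PUSH -3 → 45 0 -3
SUB     → 45 3
SUB     → 42

42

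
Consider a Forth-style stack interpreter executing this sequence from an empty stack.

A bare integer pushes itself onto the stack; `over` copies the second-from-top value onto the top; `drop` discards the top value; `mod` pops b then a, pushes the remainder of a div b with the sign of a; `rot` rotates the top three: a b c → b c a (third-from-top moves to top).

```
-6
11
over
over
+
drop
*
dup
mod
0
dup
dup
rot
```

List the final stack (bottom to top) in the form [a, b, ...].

-6   -> [-6]
11   -> [-6, 11]
over -> [-6, 11, -6]
over -> [-6, 11, -6, 11]
+    -> [-6, 11, 5]
drop -> [-6, 11]
*    -> [-66]
dup  -> [-66, -66]
mod  -> [0]
0    -> [0, 0]
dup  -> [0, 0, 0]
dup  -> [0, 0, 0, 0]
rot  -> [0, 0, 0, 0]

[0, 0, 0, 0]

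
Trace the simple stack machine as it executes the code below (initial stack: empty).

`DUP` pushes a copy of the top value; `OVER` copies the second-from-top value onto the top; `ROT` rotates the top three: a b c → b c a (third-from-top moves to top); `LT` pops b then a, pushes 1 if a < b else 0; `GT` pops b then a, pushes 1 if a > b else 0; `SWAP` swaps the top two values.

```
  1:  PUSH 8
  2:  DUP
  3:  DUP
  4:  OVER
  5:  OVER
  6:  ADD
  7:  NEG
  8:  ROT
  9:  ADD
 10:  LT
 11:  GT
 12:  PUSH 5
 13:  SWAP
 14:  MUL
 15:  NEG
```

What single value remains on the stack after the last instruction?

PUSH 8 : 8
DUP    : 8 8
DUP    : 8 8 8
OVER   : 8 8 8 8
OVER   : 8 8 8 8 8
ADD    : 8 8 8 16
NEG    : 8 8 8 -16
ROT    : 8 8 -16 8
ADD    : 8 8 -8
LT     : 8 0
GT     : 1
PUSH 5 : 1 5
SWAP   : 5 1
MUL    : 5
NEG    : -5

-5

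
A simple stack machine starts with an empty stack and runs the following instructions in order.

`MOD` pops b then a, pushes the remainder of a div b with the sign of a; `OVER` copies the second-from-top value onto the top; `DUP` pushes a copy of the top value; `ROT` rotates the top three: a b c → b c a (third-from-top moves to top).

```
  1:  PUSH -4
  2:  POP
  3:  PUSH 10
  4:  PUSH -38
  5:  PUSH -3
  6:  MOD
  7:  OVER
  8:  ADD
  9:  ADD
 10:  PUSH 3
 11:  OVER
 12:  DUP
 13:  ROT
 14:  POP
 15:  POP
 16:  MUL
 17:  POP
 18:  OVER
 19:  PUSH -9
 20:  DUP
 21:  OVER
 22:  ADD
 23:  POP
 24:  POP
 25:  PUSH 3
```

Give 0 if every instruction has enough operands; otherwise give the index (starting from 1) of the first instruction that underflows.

18

PUSH -4  -> [-4]
POP      -> []
PUSH 10  -> [10]
PUSH -38 -> [10, -38]
PUSH -3  -> [10, -38, -3]
MOD      -> [10, -2]
OVER     -> [10, -2, 10]
ADD      -> [10, 8]
ADD      -> [18]
PUSH 3   -> [18, 3]
OVER     -> [18, 3, 18]
DUP      -> [18, 3, 18, 18]
ROT      -> [18, 18, 18, 3]
POP      -> [18, 18, 18]
POP      -> [18, 18]
MUL      -> [324]
POP      -> []
OVER  — needs 2 operands, stack has 0 → underflow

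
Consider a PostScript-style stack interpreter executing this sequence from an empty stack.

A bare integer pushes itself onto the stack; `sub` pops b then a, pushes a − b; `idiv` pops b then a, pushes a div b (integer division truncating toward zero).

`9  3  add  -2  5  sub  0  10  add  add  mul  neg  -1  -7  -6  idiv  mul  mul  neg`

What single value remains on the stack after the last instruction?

9     [9]
3     [9, 3]
add   [12]
-2    [12, -2]
5     [12, -2, 5]
sub   [12, -7]
0     [12, -7, 0]
10    [12, -7, 0, 10]
add   [12, -7, 10]
add   [12, 3]
mul   [36]
neg   [-36]
-1    [-36, -1]
-7    [-36, -1, -7]
-6    [-36, -1, -7, -6]
idiv  [-36, -1, 1]
mul   [-36, -1]
mul   [36]
neg   [-36]

-36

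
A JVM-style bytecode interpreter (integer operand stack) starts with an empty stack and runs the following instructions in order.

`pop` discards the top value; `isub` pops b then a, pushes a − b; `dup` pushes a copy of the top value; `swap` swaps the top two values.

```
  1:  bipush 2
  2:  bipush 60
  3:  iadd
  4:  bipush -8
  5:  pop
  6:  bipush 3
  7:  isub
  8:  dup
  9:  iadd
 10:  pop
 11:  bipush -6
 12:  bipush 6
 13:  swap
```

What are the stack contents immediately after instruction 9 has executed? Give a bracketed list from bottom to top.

[118]

bipush 2  → [2]
bipush 60 → [2, 60]
iadd      → [62]
bipush -8 → [62, -8]
pop       → [62]
bipush 3  → [62, 3]
isub      → [59]
dup       → [59, 59]
iadd      → [118]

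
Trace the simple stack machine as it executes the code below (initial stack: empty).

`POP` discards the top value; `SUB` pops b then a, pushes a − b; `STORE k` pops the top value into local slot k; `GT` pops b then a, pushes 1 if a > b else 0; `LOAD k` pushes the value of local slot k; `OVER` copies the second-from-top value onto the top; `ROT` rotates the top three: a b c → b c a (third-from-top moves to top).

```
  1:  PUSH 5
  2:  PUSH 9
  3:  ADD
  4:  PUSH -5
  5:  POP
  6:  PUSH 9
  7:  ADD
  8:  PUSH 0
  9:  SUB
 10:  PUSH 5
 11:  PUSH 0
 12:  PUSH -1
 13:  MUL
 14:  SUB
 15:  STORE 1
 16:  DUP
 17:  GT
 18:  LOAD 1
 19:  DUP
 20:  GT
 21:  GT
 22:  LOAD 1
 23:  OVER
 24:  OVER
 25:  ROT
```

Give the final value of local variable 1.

PUSH 5  : 5
PUSH 9  : 5 9
ADD     : 14
PUSH -5 : 14 -5
POP     : 14
PUSH 9  : 14 9
ADD     : 23
PUSH 0  : 23 0
SUB     : 23
PUSH 5  : 23 5
PUSH 0  : 23 5 0
PUSH -1 : 23 5 0 -1
MUL     : 23 5 0
SUB     : 23 5
STORE 1 : 23
DUP     : 23 23
GT      : 0
LOAD 1  : 0 5
DUP     : 0 5 5
GT      : 0 0
GT      : 0
LOAD 1  : 0 5
OVER    : 0 5 0
OVER    : 0 5 0 5
ROT     : 0 0 5 5

5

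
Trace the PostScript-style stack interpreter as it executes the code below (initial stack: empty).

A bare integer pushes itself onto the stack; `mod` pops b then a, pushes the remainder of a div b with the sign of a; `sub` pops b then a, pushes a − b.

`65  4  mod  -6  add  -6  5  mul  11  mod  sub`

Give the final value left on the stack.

65  -> [65]
4   -> [65, 4]
mod -> [1]
-6  -> [1, -6]
add -> [-5]
-6  -> [-5, -6]
5   -> [-5, -6, 5]
mul -> [-5, -30]
11  -> [-5, -30, 11]
mod -> [-5, -8]
sub -> [3]

3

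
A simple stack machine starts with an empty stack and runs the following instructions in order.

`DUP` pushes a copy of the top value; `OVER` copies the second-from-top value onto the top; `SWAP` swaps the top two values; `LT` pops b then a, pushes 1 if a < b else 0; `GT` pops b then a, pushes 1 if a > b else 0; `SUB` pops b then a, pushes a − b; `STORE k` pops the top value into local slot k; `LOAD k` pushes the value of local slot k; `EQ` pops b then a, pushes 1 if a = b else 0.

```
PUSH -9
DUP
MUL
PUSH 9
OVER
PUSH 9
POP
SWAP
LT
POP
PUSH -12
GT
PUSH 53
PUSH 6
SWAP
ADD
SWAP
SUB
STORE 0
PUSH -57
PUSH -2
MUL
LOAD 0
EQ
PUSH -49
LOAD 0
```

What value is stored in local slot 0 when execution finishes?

PUSH -9  → -9
DUP      → -9 -9
MUL      → 81
PUSH 9   → 81 9
OVER     → 81 9 81
PUSH 9   → 81 9 81 9
POP      → 81 9 81
SWAP     → 81 81 9
LT       → 81 0
POP      → 81
PUSH -12 → 81 -12
GT       → 1
PUSH 53  → 1 53
PUSH 6   → 1 53 6
SWAP     → 1 6 53
ADD      → 1 59
SWAP     → 59 1
SUB      → 58
STORE 0  → (empty)
PUSH -57 → -57
PUSH -2  → -57 -2
MUL      → 114
LOAD 0   → 114 58
EQ       → 0
PUSH -49 → 0 -49
LOAD 0   → 0 -49 58

58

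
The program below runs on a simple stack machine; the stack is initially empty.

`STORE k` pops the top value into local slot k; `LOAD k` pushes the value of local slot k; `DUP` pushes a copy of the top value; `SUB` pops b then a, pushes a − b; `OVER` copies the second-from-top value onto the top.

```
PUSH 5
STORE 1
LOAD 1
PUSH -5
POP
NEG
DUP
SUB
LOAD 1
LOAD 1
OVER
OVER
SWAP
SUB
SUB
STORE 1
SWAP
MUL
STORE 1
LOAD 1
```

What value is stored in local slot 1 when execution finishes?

PUSH 5  : 5
STORE 1 : (empty)
LOAD 1  : 5
PUSH -5 : 5 -5
POP     : 5
NEG     : -5
DUP     : -5 -5
SUB     : 0
LOAD 1  : 0 5
LOAD 1  : 0 5 5
OVER    : 0 5 5 5
OVER    : 0 5 5 5 5
SWAP    : 0 5 5 5 5
SUB     : 0 5 5 0
SUB     : 0 5 5
STORE 1 : 0 5
SWAP    : 5 0
MUL     : 0
STORE 1 : (empty)
LOAD 1  : 0

0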